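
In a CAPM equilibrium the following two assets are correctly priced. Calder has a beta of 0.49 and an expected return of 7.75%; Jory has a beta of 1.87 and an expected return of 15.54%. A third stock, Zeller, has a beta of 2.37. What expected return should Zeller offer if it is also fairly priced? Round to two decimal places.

18.36%

MRP (SML slope) = (15.54% − 7.75%) / (1.87 − 0.49) = 7.79% / 1.38 = 5.6449%
R_f (intercept) = 7.75% − 0.49 × 5.6449% = 4.9840%
E(R_Zeller) = R_f + β × MRP = 4.9840% + 2.37 × 5.6449% = 18.36%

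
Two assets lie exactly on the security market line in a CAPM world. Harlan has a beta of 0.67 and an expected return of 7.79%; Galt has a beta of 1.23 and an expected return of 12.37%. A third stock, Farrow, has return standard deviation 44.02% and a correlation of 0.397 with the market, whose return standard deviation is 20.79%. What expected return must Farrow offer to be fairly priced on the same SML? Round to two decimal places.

9.19%

MRP = (12.37% − 7.79%) / (1.23 − 0.67) = 8.1786%
R_f = 7.79% − 0.67 × 8.1786% = 2.3103%
β_Farrow = ρ·σ_i/σ_m = 0.397 × 44.02 / 20.79 = 0.8406
E(R_Farrow) = R_f + β × MRP = 2.3103% + 0.8406 × 8.1786% = 9.19%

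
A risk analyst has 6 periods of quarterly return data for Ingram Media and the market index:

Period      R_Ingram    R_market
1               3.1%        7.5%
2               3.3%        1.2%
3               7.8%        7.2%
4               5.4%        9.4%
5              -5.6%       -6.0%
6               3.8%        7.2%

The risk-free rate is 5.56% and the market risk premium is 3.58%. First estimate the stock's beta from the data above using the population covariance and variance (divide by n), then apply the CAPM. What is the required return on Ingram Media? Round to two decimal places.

8.03%

Mean R_i = (3.1 + 3.3 + 7.8 + 5.4 − 5.6 + 3.8) / 6 = 2.9667%
Mean R_m = (7.5 + 1.2 + 7.2 + 9.4 − 6.0 + 7.2) / 6 = 4.4167%
Σ(R_i − R̄_i)(R_m − R̄_m) = 116.4733  ⇒  Cov = 116.4733 / 6 = 19.4122
Σ(R_m − R̄_m)² = 168.6883  ⇒  Var(R_m) = 168.6883 / 6 = 28.1147
β = Cov / Var(R_m) = 19.4122 / 28.1147 = 0.6905
E(R) = R_f + β × MRP = 5.56% + 0.6905 × 3.58% = 8.03%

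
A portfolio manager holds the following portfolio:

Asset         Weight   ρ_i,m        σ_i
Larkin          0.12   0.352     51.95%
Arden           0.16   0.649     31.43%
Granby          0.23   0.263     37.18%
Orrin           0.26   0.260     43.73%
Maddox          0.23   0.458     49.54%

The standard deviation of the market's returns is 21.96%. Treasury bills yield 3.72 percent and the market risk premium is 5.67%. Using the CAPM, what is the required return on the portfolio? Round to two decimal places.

β_Larkin = 0.352 × 51.95% / 21.96% = 0.8327
β_Arden = 0.649 × 31.43% / 21.96% = 0.9289
β_Granby = 0.263 × 37.18% / 21.96% = 0.4453
β_Orrin = 0.260 × 43.73% / 21.96% = 0.5178
β_Maddox = 0.458 × 49.54% / 21.96% = 1.0332
β_P = Σ w_i β_i = 0.12×0.8327 + 0.16×0.9289 + 0.23×0.4453 + 0.26×0.5178 + 0.23×1.0332 = 0.7232
E(R_P) = R_f + β_P × MRP = 3.72% + 0.7232 × 5.67% = 7.82%

7.82%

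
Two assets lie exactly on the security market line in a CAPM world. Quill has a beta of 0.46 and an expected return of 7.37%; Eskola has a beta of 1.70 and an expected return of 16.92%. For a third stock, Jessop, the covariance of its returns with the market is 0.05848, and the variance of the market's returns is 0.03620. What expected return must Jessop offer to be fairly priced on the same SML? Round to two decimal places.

MRP = (16.92% − 7.37%) / (1.70 − 0.46) = 7.7016%
R_f = 7.37% − 0.46 × 7.7016% = 3.8273%
β_Jessop = Cov / Var(R_m) = 0.05848 / 0.03620 = 1.6155
E(R_Jessop) = R_f + β × MRP = 3.8273% + 1.6155 × 7.7016% = 16.27%

16.27%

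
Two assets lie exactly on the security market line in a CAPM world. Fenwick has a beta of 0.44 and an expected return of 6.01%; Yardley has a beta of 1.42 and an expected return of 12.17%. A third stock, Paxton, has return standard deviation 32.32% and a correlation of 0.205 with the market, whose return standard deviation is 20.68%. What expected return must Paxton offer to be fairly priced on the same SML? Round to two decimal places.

5.26%

MRP = (12.17% − 6.01%) / (1.42 − 0.44) = 6.2857%
R_f = 6.01% − 0.44 × 6.2857% = 3.2443%
β_Paxton = ρ·σ_i/σ_m = 0.205 × 32.32 / 20.68 = 0.3204
E(R_Paxton) = R_f + β × MRP = 3.2443% + 0.3204 × 6.2857% = 5.26%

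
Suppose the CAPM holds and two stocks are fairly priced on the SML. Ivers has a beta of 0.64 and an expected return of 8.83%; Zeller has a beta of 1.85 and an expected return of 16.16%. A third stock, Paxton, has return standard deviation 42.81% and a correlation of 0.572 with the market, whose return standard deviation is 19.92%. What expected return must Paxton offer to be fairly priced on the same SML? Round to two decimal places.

MRP = (16.16% − 8.83%) / (1.85 − 0.64) = 6.0579%
R_f = 8.83% − 0.64 × 6.0579% = 4.9529%
β_Paxton = ρ·σ_i/σ_m = 0.572 × 42.81 / 19.92 = 1.2293
E(R_Paxton) = R_f + β × MRP = 4.9529% + 1.2293 × 6.0579% = 12.40%

12.40%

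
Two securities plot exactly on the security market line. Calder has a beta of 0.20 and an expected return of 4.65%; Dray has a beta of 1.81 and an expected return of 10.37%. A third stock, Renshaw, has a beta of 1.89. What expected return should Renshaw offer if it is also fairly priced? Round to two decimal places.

MRP (SML slope) = (10.37% − 4.65%) / (1.81 − 0.20) = 5.72% / 1.61 = 3.5528%
R_f (intercept) = 4.65% − 0.20 × 3.5528% = 3.9394%
E(R_Renshaw) = R_f + β × MRP = 3.9394% + 1.89 × 3.5528% = 10.65%

10.65%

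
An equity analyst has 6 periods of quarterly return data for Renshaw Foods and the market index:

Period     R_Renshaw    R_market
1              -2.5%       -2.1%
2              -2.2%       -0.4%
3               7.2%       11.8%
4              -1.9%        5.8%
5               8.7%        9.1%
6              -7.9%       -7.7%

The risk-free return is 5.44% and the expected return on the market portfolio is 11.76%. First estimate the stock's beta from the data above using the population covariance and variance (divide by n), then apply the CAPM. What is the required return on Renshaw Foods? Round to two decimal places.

Mean R_i = (-2.5 − 2.2 + 7.2 − 1.9 + 8.7 − 7.9) / 6 = 0.2333%
Mean R_m = (-2.1 − 0.4 + 11.8 + 5.8 + 9.1 − 7.7) / 6 = 2.7500%
Σ(R_i − R̄_i)(R_m − R̄_m) = 216.2200  ⇒  Cov = 216.2200 / 6 = 36.0367
Σ(R_m − R̄_m)² = 274.1750  ⇒  Var(R_m) = 274.1750 / 6 = 45.6958
β = Cov / Var(R_m) = 36.0367 / 45.6958 = 0.7886
MRP = 11.76% − 5.44% = 6.32%
E(R) = R_f + β × MRP = 5.44% + 0.7886 × 6.32% = 10.42%

10.42%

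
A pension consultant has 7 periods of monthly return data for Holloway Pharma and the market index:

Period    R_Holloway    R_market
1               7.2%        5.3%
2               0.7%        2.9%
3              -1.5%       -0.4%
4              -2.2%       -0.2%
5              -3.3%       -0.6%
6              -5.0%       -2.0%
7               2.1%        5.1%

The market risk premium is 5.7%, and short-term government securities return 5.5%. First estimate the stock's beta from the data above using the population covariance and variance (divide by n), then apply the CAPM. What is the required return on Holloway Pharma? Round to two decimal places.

Mean R_i = (7.2 + 0.7 − 1.5 − 2.2 − 3.3 − 5.0 + 2.1) / 7 = -0.2857%
Mean R_m = (5.3 + 2.9 − 0.4 − 0.2 − 0.6 − 2.0 + 5.1) / 7 = 1.4429%
Σ(R_i − R̄_i)(R_m − R̄_m) = 66.8057  ⇒  Cov = 66.8057 / 7 = 9.5437
Σ(R_m − R̄_m)² = 52.4971  ⇒  Var(R_m) = 52.4971 / 7 = 7.4996
β = Cov / Var(R_m) = 9.5437 / 7.4996 = 1.2726
E(R) = R_f + β × MRP = 5.5% + 1.2726 × 5.7% = 12.75%

12.75%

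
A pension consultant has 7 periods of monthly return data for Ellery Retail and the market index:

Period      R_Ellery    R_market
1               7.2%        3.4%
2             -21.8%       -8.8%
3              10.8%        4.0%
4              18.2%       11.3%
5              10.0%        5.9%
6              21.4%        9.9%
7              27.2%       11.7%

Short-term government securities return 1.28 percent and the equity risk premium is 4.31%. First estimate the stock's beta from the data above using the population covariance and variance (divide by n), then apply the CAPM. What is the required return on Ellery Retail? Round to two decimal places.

10.74%

Mean R_i = (7.2 − 21.8 + 10.8 + 18.2 + 10.0 + 21.4 + 27.2) / 7 = 10.4286%
Mean R_m = (3.4 − 8.8 + 4.0 + 11.3 + 5.9 + 9.9 + 11.7) / 7 = 5.3429%
Σ(R_i − R̄_i)(R_m − R̄_m) = 664.2514  ⇒  Cov = 664.2514 / 7 = 94.8931
Σ(R_m − R̄_m)² = 302.5771  ⇒  Var(R_m) = 302.5771 / 7 = 43.2253
β = Cov / Var(R_m) = 94.8931 / 43.2253 = 2.1953
E(R) = R_f + β × MRP = 1.28% + 2.1953 × 4.31% = 10.74%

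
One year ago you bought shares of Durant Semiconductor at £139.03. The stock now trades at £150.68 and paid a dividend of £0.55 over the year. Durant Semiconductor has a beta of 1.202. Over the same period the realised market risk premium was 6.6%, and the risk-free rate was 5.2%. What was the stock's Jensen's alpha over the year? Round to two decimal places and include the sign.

-4.36%

Realised HPR = (P1 + D1 − P0) / P0 = (150.68 + 0.55 − 139.03) / 139.03 = 12.20 / 139.03 = 8.7751%
CAPM required = R_f + β·MRP = 5.2% + 1.202 × 6.6% = 13.1332%
α = realised − required = 8.7751% − 13.1332% = -4.36%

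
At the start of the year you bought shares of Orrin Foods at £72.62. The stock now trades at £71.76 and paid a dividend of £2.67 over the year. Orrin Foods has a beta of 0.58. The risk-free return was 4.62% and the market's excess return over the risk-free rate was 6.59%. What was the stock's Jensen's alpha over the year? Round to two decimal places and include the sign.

-5.95%

Realised HPR = (P1 + D1 − P0) / P0 = (71.76 + 2.67 − 72.62) / 72.62 = 1.81 / 72.62 = 2.4924%
CAPM required = R_f + β·MRP = 4.62% + 0.58 × 6.59% = 8.4422%
α = realised − required = 2.4924% − 8.4422% = -5.95%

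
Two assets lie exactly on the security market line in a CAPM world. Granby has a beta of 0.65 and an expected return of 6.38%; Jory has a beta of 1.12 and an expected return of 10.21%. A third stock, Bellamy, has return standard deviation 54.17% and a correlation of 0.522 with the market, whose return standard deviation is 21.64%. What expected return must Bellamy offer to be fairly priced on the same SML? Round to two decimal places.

MRP = (10.21% − 6.38%) / (1.12 − 0.65) = 8.1489%
R_f = 6.38% − 0.65 × 8.1489% = 1.0832%
β_Bellamy = ρ·σ_i/σ_m = 0.522 × 54.17 / 21.64 = 1.3067
E(R_Bellamy) = R_f + β × MRP = 1.0832% + 1.3067 × 8.1489% = 11.73%

11.73%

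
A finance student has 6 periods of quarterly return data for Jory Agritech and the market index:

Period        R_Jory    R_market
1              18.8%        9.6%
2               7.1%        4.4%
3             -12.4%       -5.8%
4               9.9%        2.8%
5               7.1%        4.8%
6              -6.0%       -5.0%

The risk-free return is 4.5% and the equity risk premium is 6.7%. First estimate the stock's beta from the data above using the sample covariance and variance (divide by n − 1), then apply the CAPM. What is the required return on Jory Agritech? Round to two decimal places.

Mean R_i = (18.8 + 7.1 − 12.4 + 9.9 + 7.1 − 6.0) / 6 = 4.0833%
Mean R_m = (9.6 + 4.4 − 5.8 + 2.8 + 4.8 − 5.0) / 6 = 1.8000%
Σ(R_i − R̄_i)(R_m − R̄_m) = 331.3400  ⇒  Cov = 331.3400 / 5 = 66.2680
Σ(R_m − R̄_m)² = 181.6000  ⇒  Var(R_m) = 181.6000 / 5 = 36.3200
β = Cov / Var(R_m) = 66.2680 / 36.3200 = 1.8246
E(R) = R_f + β × MRP = 4.5% + 1.8246 × 6.7% = 16.72%

16.72%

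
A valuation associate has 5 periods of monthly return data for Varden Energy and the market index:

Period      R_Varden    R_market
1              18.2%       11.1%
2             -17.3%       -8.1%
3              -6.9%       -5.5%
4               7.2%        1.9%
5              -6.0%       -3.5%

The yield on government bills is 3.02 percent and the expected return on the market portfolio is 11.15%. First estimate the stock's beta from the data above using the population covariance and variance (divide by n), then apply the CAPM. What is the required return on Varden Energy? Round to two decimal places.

17.44%

Mean R_i = (18.2 − 17.3 − 6.9 + 7.2 − 6.0) / 5 = -0.9600%
Mean R_m = (11.1 − 8.1 − 5.5 + 1.9 − 3.5) / 5 = -0.8200%
Σ(R_i − R̄_i)(R_m − R̄_m) = 410.8440  ⇒  Cov = 410.8440 / 5 = 82.1688
Σ(R_m − R̄_m)² = 231.5680  ⇒  Var(R_m) = 231.5680 / 5 = 46.3136
β = Cov / Var(R_m) = 82.1688 / 46.3136 = 1.7742
MRP = 11.15% − 3.02% = 8.13%
E(R) = R_f + β × MRP = 3.02% + 1.7742 × 8.13% = 17.44%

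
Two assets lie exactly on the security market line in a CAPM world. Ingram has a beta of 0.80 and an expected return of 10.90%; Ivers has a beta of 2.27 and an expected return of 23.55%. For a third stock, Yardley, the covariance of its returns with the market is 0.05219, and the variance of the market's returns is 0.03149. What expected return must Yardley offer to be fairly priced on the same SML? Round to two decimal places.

18.28%

MRP = (23.55% − 10.90%) / (2.27 − 0.80) = 8.6054%
R_f = 10.90% − 0.80 × 8.6054% = 4.0157%
β_Yardley = Cov / Var(R_m) = 0.05219 / 0.03149 = 1.6574
E(R_Yardley) = R_f + β × MRP = 4.0157% + 1.6574 × 8.6054% = 18.28%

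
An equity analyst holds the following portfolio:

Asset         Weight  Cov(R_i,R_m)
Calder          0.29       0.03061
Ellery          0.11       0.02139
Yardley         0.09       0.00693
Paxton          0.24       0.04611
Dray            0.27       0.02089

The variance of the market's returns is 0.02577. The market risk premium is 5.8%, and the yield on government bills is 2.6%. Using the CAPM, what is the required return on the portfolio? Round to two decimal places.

9.03%

β_Calder = 0.03061 / 0.02577 = 1.1878
β_Ellery = 0.02139 / 0.02577 = 0.8300
β_Yardley = 0.00693 / 0.02577 = 0.2689
β_Paxton = 0.04611 / 0.02577 = 1.7893
β_Dray = 0.02089 / 0.02577 = 0.8106
β_P = Σ w_i β_i = 0.29×1.1878 + 0.11×0.8300 + 0.09×0.2689 + 0.24×1.7893 + 0.27×0.8106 = 1.1083
E(R_P) = R_f + β_P × MRP = 2.6% + 1.1083 × 5.8% = 9.03%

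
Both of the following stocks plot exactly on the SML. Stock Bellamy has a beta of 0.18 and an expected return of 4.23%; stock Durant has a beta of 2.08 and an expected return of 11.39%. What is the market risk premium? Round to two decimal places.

3.77%

Both satisfy E(R) = R_f + β·MRP, so the slope of the SML is
MRP = (11.39% − 4.23%) / (2.08 − 0.18) = 7.16% / 1.90 = 3.7684%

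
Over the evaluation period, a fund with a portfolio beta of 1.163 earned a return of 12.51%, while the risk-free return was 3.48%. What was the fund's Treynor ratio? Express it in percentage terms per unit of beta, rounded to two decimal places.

Treynor = (R_P − R_f) / β_P = (12.51% − 3.48%) / 1.1630 = 9.03% / 1.1630 = 7.76%

7.76%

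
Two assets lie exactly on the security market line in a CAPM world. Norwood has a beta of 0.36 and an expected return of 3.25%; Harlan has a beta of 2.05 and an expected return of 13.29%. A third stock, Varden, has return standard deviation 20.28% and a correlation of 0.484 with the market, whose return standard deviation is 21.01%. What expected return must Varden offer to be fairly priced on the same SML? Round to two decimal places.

3.89%

MRP = (13.29% − 3.25%) / (2.05 − 0.36) = 5.9408%
R_f = 3.25% − 0.36 × 5.9408% = 1.1113%
β_Varden = ρ·σ_i/σ_m = 0.484 × 20.28 / 21.01 = 0.4672
E(R_Varden) = R_f + β × MRP = 1.1113% + 0.4672 × 5.9408% = 3.89%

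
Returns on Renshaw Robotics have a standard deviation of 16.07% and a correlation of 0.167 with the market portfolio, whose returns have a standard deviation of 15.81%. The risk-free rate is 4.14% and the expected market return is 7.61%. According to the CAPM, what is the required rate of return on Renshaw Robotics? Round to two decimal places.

β = ρ × σ_i / σ_m = 0.167 × 16.07% / 15.81% = 0.1697
MRP = 7.61% − 4.14% = 3.47%
E(R) = 4.14% + 0.1697 × 3.47% = 4.73%

4.73%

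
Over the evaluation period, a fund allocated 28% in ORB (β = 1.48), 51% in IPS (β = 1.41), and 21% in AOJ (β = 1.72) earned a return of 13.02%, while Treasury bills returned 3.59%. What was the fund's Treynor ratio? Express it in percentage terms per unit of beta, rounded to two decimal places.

6.31%

β_P = 0.28×1.48 + 0.51×1.41 + 0.21×1.72 = 1.4947
Treynor = (R_P − R_f) / β_P = (13.02% − 3.59%) / 1.4947 = 9.43% / 1.4947 = 6.31%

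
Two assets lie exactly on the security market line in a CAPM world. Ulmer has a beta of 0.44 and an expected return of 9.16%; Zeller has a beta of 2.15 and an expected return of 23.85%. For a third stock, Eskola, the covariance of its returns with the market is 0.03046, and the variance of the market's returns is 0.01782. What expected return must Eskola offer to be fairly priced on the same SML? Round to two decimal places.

20.06%

MRP = (23.85% − 9.16%) / (2.15 − 0.44) = 8.5906%
R_f = 9.16% − 0.44 × 8.5906% = 5.3801%
β_Eskola = Cov / Var(R_m) = 0.03046 / 0.01782 = 1.7093
E(R_Eskola) = R_f + β × MRP = 5.3801% + 1.7093 × 8.5906% = 20.06%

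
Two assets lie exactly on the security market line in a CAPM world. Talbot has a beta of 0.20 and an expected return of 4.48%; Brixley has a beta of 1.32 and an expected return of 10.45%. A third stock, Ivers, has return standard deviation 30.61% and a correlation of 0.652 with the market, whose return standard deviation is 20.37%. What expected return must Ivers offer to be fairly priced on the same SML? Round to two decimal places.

MRP = (10.45% − 4.48%) / (1.32 − 0.20) = 5.3304%
R_f = 4.48% − 0.20 × 5.3304% = 3.4139%
β_Ivers = ρ·σ_i/σ_m = 0.652 × 30.61 / 20.37 = 0.9798
E(R_Ivers) = R_f + β × MRP = 3.4139% + 0.9798 × 5.3304% = 8.64%

8.64%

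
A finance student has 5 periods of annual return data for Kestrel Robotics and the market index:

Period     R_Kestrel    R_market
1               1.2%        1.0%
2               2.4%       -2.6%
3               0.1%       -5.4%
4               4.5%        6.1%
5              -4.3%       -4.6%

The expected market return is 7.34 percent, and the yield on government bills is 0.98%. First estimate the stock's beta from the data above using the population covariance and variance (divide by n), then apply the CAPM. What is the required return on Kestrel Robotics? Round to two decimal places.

Mean R_i = (1.2 + 2.4 + 0.1 + 4.5 − 4.3) / 5 = 0.7800%
Mean R_m = (1.0 − 2.6 − 5.4 + 6.1 − 4.6) / 5 = -1.1000%
Σ(R_i − R̄_i)(R_m − R̄_m) = 45.9400  ⇒  Cov = 45.9400 / 5 = 9.1880
Σ(R_m − R̄_m)² = 89.2400  ⇒  Var(R_m) = 89.2400 / 5 = 17.8480
β = Cov / Var(R_m) = 9.1880 / 17.8480 = 0.5148
MRP = 7.34% − 0.98% = 6.36%
E(R) = R_f + β × MRP = 0.98% + 0.5148 × 6.36% = 4.25%

4.25%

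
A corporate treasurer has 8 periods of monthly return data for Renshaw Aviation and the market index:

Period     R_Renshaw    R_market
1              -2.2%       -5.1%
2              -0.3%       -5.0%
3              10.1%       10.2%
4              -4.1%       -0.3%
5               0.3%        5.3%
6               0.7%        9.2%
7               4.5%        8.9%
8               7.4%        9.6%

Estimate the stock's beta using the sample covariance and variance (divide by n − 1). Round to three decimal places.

0.554

Mean R_i = (-2.2 − 0.3 + 10.1 − 4.1 + 0.3 + 0.7 + 4.5 + 7.4) / 8 = 2.0500%
Mean R_m = (-5.1 − 5.0 + 10.2 − 0.3 + 5.3 + 9.2 + 8.9 + 9.6) / 8 = 4.1000%
Σ(R_i − R̄_i)(R_m − R̄_m) = 168.8500  ⇒  Cov = 168.8500 / 7 = 24.1214
Σ(R_m − R̄_m)² = 304.7600  ⇒  Var(R_m) = 304.7600 / 7 = 43.5371
β = Cov / Var(R_m) = 24.1214 / 43.5371 = 0.5540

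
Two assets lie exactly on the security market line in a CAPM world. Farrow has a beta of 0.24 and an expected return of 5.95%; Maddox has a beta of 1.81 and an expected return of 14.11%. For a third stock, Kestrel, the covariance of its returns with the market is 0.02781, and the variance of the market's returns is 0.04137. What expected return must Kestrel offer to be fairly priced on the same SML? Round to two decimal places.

MRP = (14.11% − 5.95%) / (1.81 − 0.24) = 5.1975%
R_f = 5.95% − 0.24 × 5.1975% = 4.7026%
β_Kestrel = Cov / Var(R_m) = 0.02781 / 0.04137 = 0.6722
E(R_Kestrel) = R_f + β × MRP = 4.7026% + 0.6722 × 5.1975% = 8.20%

8.20%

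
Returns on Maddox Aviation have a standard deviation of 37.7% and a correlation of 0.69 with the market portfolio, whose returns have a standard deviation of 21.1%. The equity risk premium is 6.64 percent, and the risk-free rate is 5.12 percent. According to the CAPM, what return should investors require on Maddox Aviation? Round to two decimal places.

13.31%

β = ρ × σ_i / σ_m = 0.69 × 37.7% / 21.1% = 1.2328
E(R) = 5.12% + 1.2328 × 6.64% = 13.31%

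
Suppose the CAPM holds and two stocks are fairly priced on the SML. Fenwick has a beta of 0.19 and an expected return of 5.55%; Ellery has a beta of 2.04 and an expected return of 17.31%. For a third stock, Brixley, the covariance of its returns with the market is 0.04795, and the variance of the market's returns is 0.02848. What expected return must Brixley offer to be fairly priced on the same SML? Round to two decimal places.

MRP = (17.31% − 5.55%) / (2.04 − 0.19) = 6.3568%
R_f = 5.55% − 0.19 × 6.3568% = 4.3422%
β_Brixley = Cov / Var(R_m) = 0.04795 / 0.02848 = 1.6836
E(R_Brixley) = R_f + β × MRP = 4.3422% + 1.6836 × 6.3568% = 15.04%

15.04%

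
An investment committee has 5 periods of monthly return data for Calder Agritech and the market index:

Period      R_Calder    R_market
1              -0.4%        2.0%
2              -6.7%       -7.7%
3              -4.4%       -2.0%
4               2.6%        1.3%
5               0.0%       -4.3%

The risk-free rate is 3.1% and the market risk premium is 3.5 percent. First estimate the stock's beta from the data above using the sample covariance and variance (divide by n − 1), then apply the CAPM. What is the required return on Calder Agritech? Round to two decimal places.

Mean R_i = (-0.4 − 6.7 − 4.4 + 2.6 + 0.0) / 5 = -1.7800%
Mean R_m = (2.0 − 7.7 − 2.0 + 1.3 − 4.3) / 5 = -2.1400%
Σ(R_i − R̄_i)(R_m − R̄_m) = 43.9240  ⇒  Cov = 43.9240 / 4 = 10.9810
Σ(R_m − R̄_m)² = 64.5720  ⇒  Var(R_m) = 64.5720 / 4 = 16.1430
β = Cov / Var(R_m) = 10.9810 / 16.1430 = 0.6802
E(R) = R_f + β × MRP = 3.1% + 0.6802 × 3.5% = 5.48%

5.48%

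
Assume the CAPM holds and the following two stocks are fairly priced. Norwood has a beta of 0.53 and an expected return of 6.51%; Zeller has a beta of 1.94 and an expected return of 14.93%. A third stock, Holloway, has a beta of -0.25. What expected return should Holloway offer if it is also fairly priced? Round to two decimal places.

MRP (SML slope) = (14.93% − 6.51%) / (1.94 − 0.53) = 8.42% / 1.41 = 5.9716%
R_f (intercept) = 6.51% − 0.53 × 5.9716% = 3.3451%
E(R_Holloway) = R_f + β × MRP = 3.3451% + -0.25 × 5.9716% = 1.85%

1.85%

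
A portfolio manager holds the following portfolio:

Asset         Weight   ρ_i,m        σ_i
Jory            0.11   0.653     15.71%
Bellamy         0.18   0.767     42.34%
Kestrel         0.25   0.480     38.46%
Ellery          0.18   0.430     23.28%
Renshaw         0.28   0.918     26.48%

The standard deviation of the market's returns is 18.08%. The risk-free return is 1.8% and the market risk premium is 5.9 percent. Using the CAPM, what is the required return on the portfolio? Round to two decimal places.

β_Jory = 0.653 × 15.71% / 18.08% = 0.5674
β_Bellamy = 0.767 × 42.34% / 18.08% = 1.7962
β_Kestrel = 0.480 × 38.46% / 18.08% = 1.0211
β_Ellery = 0.430 × 23.28% / 18.08% = 0.5537
β_Renshaw = 0.918 × 26.48% / 18.08% = 1.3445
β_P = Σ w_i β_i = 0.11×0.5674 + 0.18×1.7962 + 0.25×1.0211 + 0.18×0.5537 + 0.28×1.3445 = 1.1171
E(R_P) = R_f + β_P × MRP = 1.8% + 1.1171 × 5.9% = 8.39%

8.39%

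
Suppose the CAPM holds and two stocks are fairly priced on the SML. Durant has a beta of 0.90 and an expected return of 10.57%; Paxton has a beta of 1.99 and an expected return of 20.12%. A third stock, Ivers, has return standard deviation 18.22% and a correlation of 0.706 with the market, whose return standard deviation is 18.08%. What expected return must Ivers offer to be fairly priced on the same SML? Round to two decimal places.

MRP = (20.12% − 10.57%) / (1.99 − 0.90) = 8.7615%
R_f = 10.57% − 0.90 × 8.7615% = 2.6847%
β_Ivers = ρ·σ_i/σ_m = 0.706 × 18.22 / 18.08 = 0.7115
E(R_Ivers) = R_f + β × MRP = 2.6847% + 0.7115 × 8.7615% = 8.92%

8.92%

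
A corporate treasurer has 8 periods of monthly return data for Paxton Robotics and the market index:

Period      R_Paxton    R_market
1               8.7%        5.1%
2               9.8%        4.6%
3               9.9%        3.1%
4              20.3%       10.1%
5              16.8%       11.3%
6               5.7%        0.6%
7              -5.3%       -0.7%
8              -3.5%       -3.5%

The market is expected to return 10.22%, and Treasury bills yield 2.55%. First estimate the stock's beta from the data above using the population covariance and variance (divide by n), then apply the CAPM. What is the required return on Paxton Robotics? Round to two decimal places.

Mean R_i = (8.7 + 9.8 + 9.9 + 20.3 + 16.8 + 5.7 − 5.3 − 3.5) / 8 = 7.8000%
Mean R_m = (5.1 + 4.6 + 3.1 + 10.1 + 11.3 + 0.6 − 0.7 − 3.5) / 8 = 3.8250%
Σ(R_i − R̄_i)(R_m − R̄_m) = 295.7100  ⇒  Cov = 295.7100 / 8 = 36.9638
Σ(R_m − R̄_m)² = 182.5350  ⇒  Var(R_m) = 182.5350 / 8 = 22.8169
β = Cov / Var(R_m) = 36.9638 / 22.8169 = 1.6200
MRP = 10.22% − 2.55% = 7.67%
E(R) = R_f + β × MRP = 2.55% + 1.6200 × 7.67% = 14.98%

14.98%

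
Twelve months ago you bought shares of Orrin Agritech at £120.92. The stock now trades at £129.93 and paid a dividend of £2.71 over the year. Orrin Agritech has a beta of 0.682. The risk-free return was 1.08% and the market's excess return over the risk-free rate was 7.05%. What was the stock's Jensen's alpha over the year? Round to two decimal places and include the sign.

Realised HPR = (P1 + D1 − P0) / P0 = (129.93 + 2.71 − 120.92) / 120.92 = 11.72 / 120.92 = 9.6924%
CAPM required = R_f + β·MRP = 1.08% + 0.682 × 7.05% = 5.88810%
α = realised − required = 9.6924% − 5.88810% = +3.80%

+3.80%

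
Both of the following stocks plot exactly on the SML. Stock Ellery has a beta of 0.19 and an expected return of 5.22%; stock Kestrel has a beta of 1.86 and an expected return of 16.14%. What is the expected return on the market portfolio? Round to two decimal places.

10.52%

Both satisfy E(R) = R_f + β·MRP, so the slope of the SML is
MRP = (16.14% − 5.22%) / (1.86 − 0.19) = 10.92% / 1.67 = 6.5389%
R_f = E(R_Ellery) − β_Ellery·MRP = 5.22% − 0.19 × 6.5389% = 3.9776%
E(R_m) = R_f + MRP = 3.9776% + 6.5389% = 10.52%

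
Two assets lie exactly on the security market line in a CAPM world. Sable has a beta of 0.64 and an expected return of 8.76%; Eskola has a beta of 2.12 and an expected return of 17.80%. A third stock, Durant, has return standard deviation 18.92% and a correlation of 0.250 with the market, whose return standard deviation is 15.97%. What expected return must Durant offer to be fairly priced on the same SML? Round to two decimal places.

MRP = (17.80% − 8.76%) / (2.12 − 0.64) = 6.1081%
R_f = 8.76% − 0.64 × 6.1081% = 4.8508%
β_Durant = ρ·σ_i/σ_m = 0.250 × 18.92 / 15.97 = 0.2962
E(R_Durant) = R_f + β × MRP = 4.8508% + 0.2962 × 6.1081% = 6.66%

6.66%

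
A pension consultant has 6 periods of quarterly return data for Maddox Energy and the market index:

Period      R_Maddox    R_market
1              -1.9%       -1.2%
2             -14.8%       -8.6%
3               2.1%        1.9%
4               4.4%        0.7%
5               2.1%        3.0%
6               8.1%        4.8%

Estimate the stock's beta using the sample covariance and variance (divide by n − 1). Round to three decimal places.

1.631

Mean R_i = (-1.9 − 14.8 + 2.1 + 4.4 + 2.1 + 8.1) / 6 = 0.0000%
Mean R_m = (-1.2 − 8.6 + 1.9 + 0.7 + 3.0 + 4.8) / 6 = 0.1000%
Σ(R_i − R̄_i)(R_m − R̄_m) = 181.8100  ⇒  Cov = 181.8100 / 5 = 36.3620
Σ(R_m − R̄_m)² = 111.4800  ⇒  Var(R_m) = 111.4800 / 5 = 22.2960
β = Cov / Var(R_m) = 36.3620 / 22.2960 = 1.6309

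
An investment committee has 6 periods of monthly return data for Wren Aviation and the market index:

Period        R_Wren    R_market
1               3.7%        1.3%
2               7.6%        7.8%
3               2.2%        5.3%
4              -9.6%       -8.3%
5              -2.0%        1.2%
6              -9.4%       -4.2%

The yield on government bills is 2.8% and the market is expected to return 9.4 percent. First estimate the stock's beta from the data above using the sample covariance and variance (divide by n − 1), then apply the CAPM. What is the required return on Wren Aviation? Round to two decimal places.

10.12%

Mean R_i = (3.7 + 7.6 + 2.2 − 9.6 − 2.0 − 9.4) / 6 = -1.2500%
Mean R_m = (1.3 + 7.8 + 5.3 − 8.3 + 1.2 − 4.2) / 6 = 0.5167%
Σ(R_i − R̄_i)(R_m − R̄_m) = 196.3850  ⇒  Cov = 196.3850 / 5 = 39.2770
Σ(R_m − R̄_m)² = 176.9883  ⇒  Var(R_m) = 176.9883 / 5 = 35.3977
β = Cov / Var(R_m) = 39.2770 / 35.3977 = 1.1096
MRP = 9.4% − 2.8% = 6.60%
E(R) = R_f + β × MRP = 2.8% + 1.1096 × 6.6% = 10.12%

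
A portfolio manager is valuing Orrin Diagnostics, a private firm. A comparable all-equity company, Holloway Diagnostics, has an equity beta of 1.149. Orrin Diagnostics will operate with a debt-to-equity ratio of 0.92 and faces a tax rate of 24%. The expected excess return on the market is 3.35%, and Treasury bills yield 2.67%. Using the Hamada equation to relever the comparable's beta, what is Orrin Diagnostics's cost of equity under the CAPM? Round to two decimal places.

β_L = β_U × [1 + (1 − t)(D/E)] = 1.149 × [1 + (1 − 0.24) × 0.92]
    = 1.149 × [1 + 0.76 × 0.92] = 1.149 × 1.6992 = 1.9524
E(R) = R_f + β_L × MRP = 2.67% + 1.9524 × 3.35% = 9.21%

9.21%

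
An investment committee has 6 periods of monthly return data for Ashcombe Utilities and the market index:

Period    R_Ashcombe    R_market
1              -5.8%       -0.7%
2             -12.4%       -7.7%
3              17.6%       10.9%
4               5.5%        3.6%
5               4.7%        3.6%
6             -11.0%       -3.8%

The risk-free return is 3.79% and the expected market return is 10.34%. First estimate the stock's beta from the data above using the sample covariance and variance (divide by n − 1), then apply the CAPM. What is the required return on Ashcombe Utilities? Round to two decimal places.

Mean R_i = (-5.8 − 12.4 + 17.6 + 5.5 + 4.7 − 11.0) / 6 = -0.2333%
Mean R_m = (-0.7 − 7.7 + 10.9 + 3.6 + 3.6 − 3.8) / 6 = 0.9833%
Σ(R_i − R̄_i)(R_m − R̄_m) = 371.2767  ⇒  Cov = 371.2767 / 5 = 74.2553
Σ(R_m − R̄_m)² = 213.1483  ⇒  Var(R_m) = 213.1483 / 5 = 42.6297
β = Cov / Var(R_m) = 74.2553 / 42.6297 = 1.7419
MRP = 10.34% − 3.79% = 6.55%
E(R) = R_f + β × MRP = 3.79% + 1.7419 × 6.55% = 15.20%

15.20%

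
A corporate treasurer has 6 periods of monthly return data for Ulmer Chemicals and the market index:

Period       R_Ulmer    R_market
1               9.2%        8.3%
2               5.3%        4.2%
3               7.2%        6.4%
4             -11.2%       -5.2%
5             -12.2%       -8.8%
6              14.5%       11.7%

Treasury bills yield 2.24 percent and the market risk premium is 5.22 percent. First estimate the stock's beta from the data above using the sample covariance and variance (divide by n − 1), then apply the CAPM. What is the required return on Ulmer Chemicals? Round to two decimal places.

9.43%

Mean R_i = (9.2 + 5.3 + 7.2 − 11.2 − 12.2 + 14.5) / 6 = 2.1333%
Mean R_m = (8.3 + 4.2 + 6.4 − 5.2 − 8.8 + 11.7) / 6 = 2.7667%
Σ(R_i − R̄_i)(R_m − R̄_m) = 444.5367  ⇒  Cov = 444.5367 / 5 = 88.9073
Σ(R_m − R̄_m)² = 322.9333  ⇒  Var(R_m) = 322.9333 / 5 = 64.5867
β = Cov / Var(R_m) = 88.9073 / 64.5867 = 1.3766
E(R) = R_f + β × MRP = 2.24% + 1.3766 × 5.22% = 9.43%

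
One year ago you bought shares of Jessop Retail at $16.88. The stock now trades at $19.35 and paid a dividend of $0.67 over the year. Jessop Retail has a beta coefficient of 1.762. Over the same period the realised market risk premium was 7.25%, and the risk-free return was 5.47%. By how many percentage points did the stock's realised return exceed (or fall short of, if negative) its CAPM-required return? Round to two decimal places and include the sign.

+0.36%

Realised HPR = (P1 + D1 − P0) / P0 = (19.35 + 0.67 − 16.88) / 16.88 = 3.14 / 16.88 = 18.6019%
CAPM required = R_f + β·MRP = 5.47% + 1.762 × 7.25% = 18.24450%
α = realised − required = 18.6019% − 18.24450% = +0.36%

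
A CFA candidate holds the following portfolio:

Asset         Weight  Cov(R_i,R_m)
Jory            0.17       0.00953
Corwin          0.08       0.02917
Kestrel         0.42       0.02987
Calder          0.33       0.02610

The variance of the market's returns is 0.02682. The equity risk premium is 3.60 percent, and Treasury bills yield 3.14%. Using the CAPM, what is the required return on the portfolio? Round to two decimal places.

β_Jory = 0.00953 / 0.02682 = 0.3553
β_Corwin = 0.02917 / 0.02682 = 1.0876
β_Kestrel = 0.02987 / 0.02682 = 1.1137
β_Calder = 0.02610 / 0.02682 = 0.9732
β_P = Σ w_i β_i = 0.17×0.3553 + 0.08×1.0876 + 0.42×1.1137 + 0.33×0.9732 = 0.9363
E(R_P) = R_f + β_P × MRP = 3.14% + 0.9363 × 3.60% = 6.51%

6.51%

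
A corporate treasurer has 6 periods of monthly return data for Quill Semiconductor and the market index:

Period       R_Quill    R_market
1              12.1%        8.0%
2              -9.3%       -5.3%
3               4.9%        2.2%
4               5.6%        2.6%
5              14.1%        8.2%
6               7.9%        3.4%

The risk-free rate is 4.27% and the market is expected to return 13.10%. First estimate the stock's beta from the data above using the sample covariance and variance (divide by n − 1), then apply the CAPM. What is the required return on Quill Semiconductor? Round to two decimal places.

18.89%

Mean R_i = (12.1 − 9.3 + 4.9 + 5.6 + 14.1 + 7.9) / 6 = 5.8833%
Mean R_m = (8.0 − 5.3 + 2.2 + 2.6 + 8.2 + 3.4) / 6 = 3.1833%
Σ(R_i − R̄_i)(R_m − R̄_m) = 201.5383  ⇒  Cov = 201.5383 / 5 = 40.3077
Σ(R_m − R̄_m)² = 121.6883  ⇒  Var(R_m) = 121.6883 / 5 = 24.3377
β = Cov / Var(R_m) = 40.3077 / 24.3377 = 1.6562
MRP = 13.10% − 4.27% = 8.83%
E(R) = R_f + β × MRP = 4.27% + 1.6562 × 8.83% = 18.89%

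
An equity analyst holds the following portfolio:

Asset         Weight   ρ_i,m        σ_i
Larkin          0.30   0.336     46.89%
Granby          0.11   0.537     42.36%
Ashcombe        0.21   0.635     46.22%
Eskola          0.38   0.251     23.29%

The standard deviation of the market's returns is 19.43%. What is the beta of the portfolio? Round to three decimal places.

0.804

β_Larkin = 0.336 × 46.89% / 19.43% = 0.8109
β_Granby = 0.537 × 42.36% / 19.43% = 1.1707
β_Ashcombe = 0.635 × 46.22% / 19.43% = 1.5105
β_Eskola = 0.251 × 23.29% / 19.43% = 0.3009
β_P = Σ w_i β_i = 0.30×0.8109 + 0.11×1.1707 + 0.21×1.5105 + 0.38×0.3009 = 0.8036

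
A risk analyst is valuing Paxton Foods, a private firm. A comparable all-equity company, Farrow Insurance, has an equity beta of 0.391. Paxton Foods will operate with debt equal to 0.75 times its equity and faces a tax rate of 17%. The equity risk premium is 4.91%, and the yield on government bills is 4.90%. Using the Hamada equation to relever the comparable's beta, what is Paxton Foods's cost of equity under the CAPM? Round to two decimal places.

β_L = β_U × [1 + (1 − t)(D/E)] = 0.391 × [1 + (1 − 0.17) × 0.75]
    = 0.391 × [1 + 0.83 × 0.75] = 0.391 × 1.6225 = 0.6344
E(R) = R_f + β_L × MRP = 4.90% + 0.6344 × 4.91% = 8.01%

8.01%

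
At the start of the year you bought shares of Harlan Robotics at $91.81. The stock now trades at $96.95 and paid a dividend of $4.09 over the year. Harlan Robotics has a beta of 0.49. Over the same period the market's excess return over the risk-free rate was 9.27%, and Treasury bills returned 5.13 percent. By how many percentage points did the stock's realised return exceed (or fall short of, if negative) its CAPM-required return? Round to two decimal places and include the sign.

+0.38%

Realised HPR = (P1 + D1 − P0) / P0 = (96.95 + 4.09 − 91.81) / 91.81 = 9.23 / 91.81 = 10.0534%
CAPM required = R_f + β·MRP = 5.13% + 0.49 × 9.27% = 9.6723%
α = realised − required = 10.0534% − 9.6723% = +0.38%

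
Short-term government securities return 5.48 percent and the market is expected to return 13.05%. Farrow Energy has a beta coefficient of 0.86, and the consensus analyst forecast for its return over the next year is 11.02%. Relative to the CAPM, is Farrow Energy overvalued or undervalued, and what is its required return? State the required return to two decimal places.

MRP = 13.05% − 5.48% = 7.57%
Required return = R_f + β·MRP = 5.48% + 0.86 × 7.57% = 11.99%
Forecast 11.02% < required 11.99% → the stock plots below the SML → overvalued.

Overvalued; required return 11.99%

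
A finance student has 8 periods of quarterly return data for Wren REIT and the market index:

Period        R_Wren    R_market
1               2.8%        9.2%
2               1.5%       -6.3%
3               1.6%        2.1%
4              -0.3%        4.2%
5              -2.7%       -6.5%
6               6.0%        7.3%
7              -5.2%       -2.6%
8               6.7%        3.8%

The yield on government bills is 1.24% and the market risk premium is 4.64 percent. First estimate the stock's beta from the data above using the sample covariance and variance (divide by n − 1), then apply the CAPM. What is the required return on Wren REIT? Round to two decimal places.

3.19%

Mean R_i = (2.8 + 1.5 + 1.6 − 0.3 − 2.7 + 6.0 − 5.2 + 6.7) / 8 = 1.3000%
Mean R_m = (9.2 − 6.3 + 2.1 + 4.2 − 6.5 + 7.3 − 2.6 + 3.8) / 8 = 1.4000%
Σ(R_i − R̄_i)(R_m − R̄_m) = 104.1800  ⇒  Cov = 104.1800 / 7 = 14.8829
Σ(R_m − R̄_m)² = 247.4400  ⇒  Var(R_m) = 247.4400 / 7 = 35.3486
β = Cov / Var(R_m) = 14.8829 / 35.3486 = 0.4210
E(R) = R_f + β × MRP = 1.24% + 0.4210 × 4.64% = 3.19%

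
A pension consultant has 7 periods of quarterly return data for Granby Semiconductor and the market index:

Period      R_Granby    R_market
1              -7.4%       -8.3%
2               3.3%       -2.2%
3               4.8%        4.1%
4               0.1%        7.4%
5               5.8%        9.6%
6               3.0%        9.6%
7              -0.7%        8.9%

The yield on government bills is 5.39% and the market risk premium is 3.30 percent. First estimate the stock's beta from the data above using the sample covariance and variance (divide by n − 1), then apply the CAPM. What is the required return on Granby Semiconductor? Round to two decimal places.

6.72%

Mean R_i = (-7.4 + 3.3 + 4.8 + 0.1 + 5.8 + 3.0 − 0.7) / 7 = 1.2714%
Mean R_m = (-8.3 − 2.2 + 4.1 + 7.4 + 9.6 + 9.6 + 8.9) / 7 = 4.1571%
Σ(R_i − R̄_i)(R_m − R̄_m) = 115.8314  ⇒  Cov = 115.8314 / 6 = 19.3052
Σ(R_m − R̄_m)² = 287.8571  ⇒  Var(R_m) = 287.8571 / 6 = 47.9762
β = Cov / Var(R_m) = 19.3052 / 47.9762 = 0.4024
E(R) = R_f + β × MRP = 5.39% + 0.4024 × 3.30% = 6.72%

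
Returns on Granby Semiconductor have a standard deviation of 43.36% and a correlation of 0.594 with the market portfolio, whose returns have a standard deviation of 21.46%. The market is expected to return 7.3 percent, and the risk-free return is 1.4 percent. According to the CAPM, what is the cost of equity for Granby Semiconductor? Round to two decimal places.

8.48%

β = ρ × σ_i / σ_m = 0.594 × 43.36% / 21.46% = 1.2002
MRP = 7.3% − 1.4% = 5.90%
E(R) = 1.4% + 1.2002 × 5.9% = 8.48%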